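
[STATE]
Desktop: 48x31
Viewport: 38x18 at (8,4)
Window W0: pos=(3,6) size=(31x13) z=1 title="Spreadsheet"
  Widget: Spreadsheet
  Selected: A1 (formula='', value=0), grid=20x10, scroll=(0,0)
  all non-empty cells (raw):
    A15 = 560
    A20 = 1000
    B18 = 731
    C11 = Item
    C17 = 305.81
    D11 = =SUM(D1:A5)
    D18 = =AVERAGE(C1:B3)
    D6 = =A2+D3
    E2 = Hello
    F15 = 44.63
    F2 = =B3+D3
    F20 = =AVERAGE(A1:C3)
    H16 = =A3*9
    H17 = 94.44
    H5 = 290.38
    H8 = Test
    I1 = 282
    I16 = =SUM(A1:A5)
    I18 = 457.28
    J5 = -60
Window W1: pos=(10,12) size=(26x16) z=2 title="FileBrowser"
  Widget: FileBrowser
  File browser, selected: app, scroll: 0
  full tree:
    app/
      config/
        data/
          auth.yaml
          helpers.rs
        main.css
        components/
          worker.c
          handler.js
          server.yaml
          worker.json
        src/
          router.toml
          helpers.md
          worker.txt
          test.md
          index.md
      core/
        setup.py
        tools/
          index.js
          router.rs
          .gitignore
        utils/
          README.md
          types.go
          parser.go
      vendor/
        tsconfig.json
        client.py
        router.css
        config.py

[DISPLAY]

                                      
                                      
━━━━━━━━━━━━━━━━━━━━━━━━━┓            
eadsheet                 ┃            
─────────────────────────┨            
                         ┃            
   A       B       C     ┃            
-------------------------┃            
  ┏━━━━━━━━━━━━━━━━━━━━━━━━┓          
  ┃ FileBrowser            ┃          
  ┠────────────────────────┨          
  ┃> [-] app/              ┃          
  ┃    [+] config/         ┃          
  ┃    [+] core/           ┃          
━━┃    [+] vendor/         ┃          
  ┃                        ┃          
  ┃                        ┃          
  ┃                        ┃          


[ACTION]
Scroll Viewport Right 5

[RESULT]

                                      
                                      
━━━━━━━━━━━━━━━━━━━━━━━┓              
dsheet                 ┃              
───────────────────────┨              
                       ┃              
 A       B       C     ┃              
-----------------------┃              
┏━━━━━━━━━━━━━━━━━━━━━━━━┓            
┃ FileBrowser            ┃            
┠────────────────────────┨            
┃> [-] app/              ┃            
┃    [+] config/         ┃            
┃    [+] core/           ┃            
┃    [+] vendor/         ┃            
┃                        ┃            
┃                        ┃            
┃                        ┃            


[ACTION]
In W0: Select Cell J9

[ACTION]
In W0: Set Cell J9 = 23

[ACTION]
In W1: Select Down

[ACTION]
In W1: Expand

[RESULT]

                                      
                                      
━━━━━━━━━━━━━━━━━━━━━━━┓              
dsheet                 ┃              
───────────────────────┨              
                       ┃              
 A       B       C     ┃              
-----------------------┃              
┏━━━━━━━━━━━━━━━━━━━━━━━━┓            
┃ FileBrowser            ┃            
┠────────────────────────┨            
┃  [-] app/              ┃            
┃  > [-] config/         ┃            
┃      [+] data/         ┃            
┃      main.css          ┃            
┃      [+] components/   ┃            
┃      [+] src/          ┃            
┃    [+] core/           ┃            


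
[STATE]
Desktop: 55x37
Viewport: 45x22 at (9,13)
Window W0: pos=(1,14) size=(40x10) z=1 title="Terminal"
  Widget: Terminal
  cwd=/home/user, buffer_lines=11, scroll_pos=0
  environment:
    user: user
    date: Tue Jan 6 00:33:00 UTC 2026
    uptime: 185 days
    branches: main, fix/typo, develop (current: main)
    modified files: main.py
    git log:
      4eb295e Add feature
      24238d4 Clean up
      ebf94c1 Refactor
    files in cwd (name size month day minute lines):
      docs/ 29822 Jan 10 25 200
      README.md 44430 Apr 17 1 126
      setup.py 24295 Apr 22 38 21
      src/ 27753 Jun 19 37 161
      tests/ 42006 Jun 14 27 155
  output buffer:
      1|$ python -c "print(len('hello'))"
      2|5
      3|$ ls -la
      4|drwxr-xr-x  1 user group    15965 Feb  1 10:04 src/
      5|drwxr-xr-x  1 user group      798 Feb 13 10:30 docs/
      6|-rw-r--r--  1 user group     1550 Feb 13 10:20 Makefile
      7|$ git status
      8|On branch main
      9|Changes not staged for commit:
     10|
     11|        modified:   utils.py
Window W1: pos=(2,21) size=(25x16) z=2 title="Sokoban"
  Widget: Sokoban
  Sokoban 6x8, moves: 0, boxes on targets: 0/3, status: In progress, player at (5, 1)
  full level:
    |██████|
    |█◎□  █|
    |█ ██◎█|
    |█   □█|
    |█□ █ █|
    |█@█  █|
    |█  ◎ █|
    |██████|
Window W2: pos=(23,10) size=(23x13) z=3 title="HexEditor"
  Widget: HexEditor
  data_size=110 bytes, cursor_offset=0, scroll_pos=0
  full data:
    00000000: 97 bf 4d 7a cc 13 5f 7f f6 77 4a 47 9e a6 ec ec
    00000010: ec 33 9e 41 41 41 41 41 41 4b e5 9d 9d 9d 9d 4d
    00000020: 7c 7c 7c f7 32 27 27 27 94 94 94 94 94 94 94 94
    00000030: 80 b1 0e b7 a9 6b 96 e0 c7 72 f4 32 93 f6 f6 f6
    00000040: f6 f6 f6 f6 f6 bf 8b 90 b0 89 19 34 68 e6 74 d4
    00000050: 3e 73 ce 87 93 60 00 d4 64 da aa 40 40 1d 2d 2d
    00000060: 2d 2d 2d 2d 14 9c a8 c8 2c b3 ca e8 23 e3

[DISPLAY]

              ┃00000000  97 bf 4d 7a┃        
━━━━━━━━━━━━━━┃00000010  ec 33 9e 41┃        
al            ┃00000020  7c 7c 7c f7┃        
──────────────┃00000030  80 b1 0e b7┃        
n -c "print(le┃00000040  f6 f6 f6 f6┃        
              ┃00000050  3e 73 ce 87┃        
a             ┃00000060  2d 2d 2d 2d┃        
r-x  1 user gr┃                     ┃        
━━━━━━━━━━━━━━┃                     ┃        
an            ┗━━━━━━━━━━━━━━━━━━━━━┛        
─────────────────┨━━━━━━━━━━━━━┛             
                 ┃                           
                 ┃                           
                 ┃                           
                 ┃                           
                 ┃                           
                 ┃                           
                 ┃                           
                 ┃                           
 0  0/3          ┃                           
                 ┃                           
                 ┃                           


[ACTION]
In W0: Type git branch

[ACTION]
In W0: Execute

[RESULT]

              ┃00000000  97 bf 4d 7a┃        
━━━━━━━━━━━━━━┃00000010  ec 33 9e 41┃        
al            ┃00000020  7c 7c 7c f7┃        
──────────────┃00000030  80 b1 0e b7┃        
 modified:   u┃00000040  f6 f6 f6 f6┃        
ranch         ┃00000050  3e 73 ce 87┃        
              ┃00000060  2d 2d 2d 2d┃        
ypo           ┃                     ┃        
━━━━━━━━━━━━━━┃                     ┃        
an            ┗━━━━━━━━━━━━━━━━━━━━━┛        
─────────────────┨━━━━━━━━━━━━━┛             
                 ┃                           
                 ┃                           
                 ┃                           
                 ┃                           
                 ┃                           
                 ┃                           
                 ┃                           
                 ┃                           
 0  0/3          ┃                           
                 ┃                           
                 ┃                           


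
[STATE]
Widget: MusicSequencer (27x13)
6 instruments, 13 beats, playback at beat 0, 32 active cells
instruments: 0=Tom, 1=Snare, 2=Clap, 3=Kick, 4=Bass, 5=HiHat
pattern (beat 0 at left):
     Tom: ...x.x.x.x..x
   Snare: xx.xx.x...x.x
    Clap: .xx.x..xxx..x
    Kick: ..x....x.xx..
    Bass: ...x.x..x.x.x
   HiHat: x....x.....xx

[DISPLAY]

      ▼123456789012        
   Tom···█·█·█·█··█        
 Snare██·██·█···█·█        
  Clap·██·█··███··█        
  Kick··█····█·██··        
  Bass···█·█··█·█·█        
 HiHat█····█·····██        
                           
                           
                           
                           
                           
                           


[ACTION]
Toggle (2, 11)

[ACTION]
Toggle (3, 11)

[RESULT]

      ▼123456789012        
   Tom···█·█·█·█··█        
 Snare██·██·█···█·█        
  Clap·██·█··███·██        
  Kick··█····█·███·        
  Bass···█·█··█·█·█        
 HiHat█····█·····██        
                           
                           
                           
                           
                           
                           


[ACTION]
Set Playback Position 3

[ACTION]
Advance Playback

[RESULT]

      0123▼56789012        
   Tom···█·█·█·█··█        
 Snare██·██·█···█·█        
  Clap·██·█··███·██        
  Kick··█····█·███·        
  Bass···█·█··█·█·█        
 HiHat█····█·····██        
                           
                           
                           
                           
                           
                           


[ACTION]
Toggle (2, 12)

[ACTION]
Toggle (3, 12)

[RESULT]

      0123▼56789012        
   Tom···█·█·█·█··█        
 Snare██·██·█···█·█        
  Clap·██·█··███·█·        
  Kick··█····█·████        
  Bass···█·█··█·█·█        
 HiHat█····█·····██        
                           
                           
                           
                           
                           
                           


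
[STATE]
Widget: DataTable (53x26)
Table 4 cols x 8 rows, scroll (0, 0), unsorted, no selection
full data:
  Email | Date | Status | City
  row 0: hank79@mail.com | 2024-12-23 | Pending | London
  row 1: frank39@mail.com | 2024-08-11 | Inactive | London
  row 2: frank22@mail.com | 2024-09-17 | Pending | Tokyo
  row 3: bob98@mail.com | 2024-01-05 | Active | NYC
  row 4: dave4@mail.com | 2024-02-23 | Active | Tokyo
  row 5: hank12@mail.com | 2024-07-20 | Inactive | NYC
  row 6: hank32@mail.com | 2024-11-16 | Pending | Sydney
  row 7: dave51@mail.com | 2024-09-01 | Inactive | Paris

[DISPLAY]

Email           │Date      │Status  │City            
────────────────┼──────────┼────────┼──────          
hank79@mail.com │2024-12-23│Pending │London          
frank39@mail.com│2024-08-11│Inactive│London          
frank22@mail.com│2024-09-17│Pending │Tokyo           
bob98@mail.com  │2024-01-05│Active  │NYC             
dave4@mail.com  │2024-02-23│Active  │Tokyo           
hank12@mail.com │2024-07-20│Inactive│NYC             
hank32@mail.com │2024-11-16│Pending │Sydney          
dave51@mail.com │2024-09-01│Inactive│Paris           
                                                     
                                                     
                                                     
                                                     
                                                     
                                                     
                                                     
                                                     
                                                     
                                                     
                                                     
                                                     
                                                     
                                                     
                                                     
                                                     


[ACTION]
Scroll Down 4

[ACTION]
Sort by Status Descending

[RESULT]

Email           │Date      │Status ▼│City            
────────────────┼──────────┼────────┼──────          
hank79@mail.com │2024-12-23│Pending │London          
frank22@mail.com│2024-09-17│Pending │Tokyo           
hank32@mail.com │2024-11-16│Pending │Sydney          
frank39@mail.com│2024-08-11│Inactive│London          
hank12@mail.com │2024-07-20│Inactive│NYC             
dave51@mail.com │2024-09-01│Inactive│Paris           
bob98@mail.com  │2024-01-05│Active  │NYC             
dave4@mail.com  │2024-02-23│Active  │Tokyo           
                                                     
                                                     
                                                     
                                                     
                                                     
                                                     
                                                     
                                                     
                                                     
                                                     
                                                     
                                                     
                                                     
                                                     
                                                     
                                                     


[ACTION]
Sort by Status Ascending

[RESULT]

Email           │Date      │Status ▲│City            
────────────────┼──────────┼────────┼──────          
bob98@mail.com  │2024-01-05│Active  │NYC             
dave4@mail.com  │2024-02-23│Active  │Tokyo           
frank39@mail.com│2024-08-11│Inactive│London          
hank12@mail.com │2024-07-20│Inactive│NYC             
dave51@mail.com │2024-09-01│Inactive│Paris           
hank79@mail.com │2024-12-23│Pending │London          
frank22@mail.com│2024-09-17│Pending │Tokyo           
hank32@mail.com │2024-11-16│Pending │Sydney          
                                                     
                                                     
                                                     
                                                     
                                                     
                                                     
                                                     
                                                     
                                                     
                                                     
                                                     
                                                     
                                                     
                                                     
                                                     
                                                     


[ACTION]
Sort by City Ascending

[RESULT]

Email           │Date      │Status  │City ▲          
────────────────┼──────────┼────────┼──────          
frank39@mail.com│2024-08-11│Inactive│London          
hank79@mail.com │2024-12-23│Pending │London          
bob98@mail.com  │2024-01-05│Active  │NYC             
hank12@mail.com │2024-07-20│Inactive│NYC             
dave51@mail.com │2024-09-01│Inactive│Paris           
hank32@mail.com │2024-11-16│Pending │Sydney          
dave4@mail.com  │2024-02-23│Active  │Tokyo           
frank22@mail.com│2024-09-17│Pending │Tokyo           
                                                     
                                                     
                                                     
                                                     
                                                     
                                                     
                                                     
                                                     
                                                     
                                                     
                                                     
                                                     
                                                     
                                                     
                                                     
                                                     


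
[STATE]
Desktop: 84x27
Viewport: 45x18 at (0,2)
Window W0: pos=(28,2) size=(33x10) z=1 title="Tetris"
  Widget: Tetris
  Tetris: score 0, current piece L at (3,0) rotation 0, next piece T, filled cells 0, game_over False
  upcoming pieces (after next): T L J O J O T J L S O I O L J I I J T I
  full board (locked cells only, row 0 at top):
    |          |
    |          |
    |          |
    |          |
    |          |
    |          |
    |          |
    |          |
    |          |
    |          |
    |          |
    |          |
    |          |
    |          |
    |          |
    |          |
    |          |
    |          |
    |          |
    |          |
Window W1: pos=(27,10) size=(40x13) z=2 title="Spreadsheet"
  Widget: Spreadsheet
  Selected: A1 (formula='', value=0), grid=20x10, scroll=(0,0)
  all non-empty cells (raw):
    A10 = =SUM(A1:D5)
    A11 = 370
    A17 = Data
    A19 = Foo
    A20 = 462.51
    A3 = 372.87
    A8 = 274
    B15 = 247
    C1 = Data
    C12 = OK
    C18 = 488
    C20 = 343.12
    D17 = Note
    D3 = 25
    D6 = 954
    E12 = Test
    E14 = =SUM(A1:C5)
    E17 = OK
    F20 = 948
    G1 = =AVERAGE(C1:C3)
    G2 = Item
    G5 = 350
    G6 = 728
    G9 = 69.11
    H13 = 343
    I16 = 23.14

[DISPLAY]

                            ┏━━━━━━━━━━━━━━━━
                            ┃ Tetris         
                            ┠────────────────
                            ┃          │Next:
                            ┃          │ ▒   
                            ┃          │▒▒▒  
                            ┃          │     
                            ┃          │     
                           ┏━━━━━━━━━━━━━━━━━
                           ┃ Spreadsheet     
                           ┠─────────────────
                           ┃A1:              
                           ┃       A       B 
                           ┃-----------------
                           ┃  1      [0]     
                           ┃  2        0     
                           ┃  3   372.87     
                           ┃  4        0     


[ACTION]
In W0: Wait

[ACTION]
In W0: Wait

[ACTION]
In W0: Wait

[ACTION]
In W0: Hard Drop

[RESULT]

                            ┏━━━━━━━━━━━━━━━━
                            ┃ Tetris         
                            ┠────────────────
                            ┃          │Next:
                            ┃          │ ▒   
                            ┃          │▒▒▒  
                            ┃          │     
                            ┃     ▒    │     
                           ┏━━━━━━━━━━━━━━━━━
                           ┃ Spreadsheet     
                           ┠─────────────────
                           ┃A1:              
                           ┃       A       B 
                           ┃-----------------
                           ┃  1      [0]     
                           ┃  2        0     
                           ┃  3   372.87     
                           ┃  4        0     


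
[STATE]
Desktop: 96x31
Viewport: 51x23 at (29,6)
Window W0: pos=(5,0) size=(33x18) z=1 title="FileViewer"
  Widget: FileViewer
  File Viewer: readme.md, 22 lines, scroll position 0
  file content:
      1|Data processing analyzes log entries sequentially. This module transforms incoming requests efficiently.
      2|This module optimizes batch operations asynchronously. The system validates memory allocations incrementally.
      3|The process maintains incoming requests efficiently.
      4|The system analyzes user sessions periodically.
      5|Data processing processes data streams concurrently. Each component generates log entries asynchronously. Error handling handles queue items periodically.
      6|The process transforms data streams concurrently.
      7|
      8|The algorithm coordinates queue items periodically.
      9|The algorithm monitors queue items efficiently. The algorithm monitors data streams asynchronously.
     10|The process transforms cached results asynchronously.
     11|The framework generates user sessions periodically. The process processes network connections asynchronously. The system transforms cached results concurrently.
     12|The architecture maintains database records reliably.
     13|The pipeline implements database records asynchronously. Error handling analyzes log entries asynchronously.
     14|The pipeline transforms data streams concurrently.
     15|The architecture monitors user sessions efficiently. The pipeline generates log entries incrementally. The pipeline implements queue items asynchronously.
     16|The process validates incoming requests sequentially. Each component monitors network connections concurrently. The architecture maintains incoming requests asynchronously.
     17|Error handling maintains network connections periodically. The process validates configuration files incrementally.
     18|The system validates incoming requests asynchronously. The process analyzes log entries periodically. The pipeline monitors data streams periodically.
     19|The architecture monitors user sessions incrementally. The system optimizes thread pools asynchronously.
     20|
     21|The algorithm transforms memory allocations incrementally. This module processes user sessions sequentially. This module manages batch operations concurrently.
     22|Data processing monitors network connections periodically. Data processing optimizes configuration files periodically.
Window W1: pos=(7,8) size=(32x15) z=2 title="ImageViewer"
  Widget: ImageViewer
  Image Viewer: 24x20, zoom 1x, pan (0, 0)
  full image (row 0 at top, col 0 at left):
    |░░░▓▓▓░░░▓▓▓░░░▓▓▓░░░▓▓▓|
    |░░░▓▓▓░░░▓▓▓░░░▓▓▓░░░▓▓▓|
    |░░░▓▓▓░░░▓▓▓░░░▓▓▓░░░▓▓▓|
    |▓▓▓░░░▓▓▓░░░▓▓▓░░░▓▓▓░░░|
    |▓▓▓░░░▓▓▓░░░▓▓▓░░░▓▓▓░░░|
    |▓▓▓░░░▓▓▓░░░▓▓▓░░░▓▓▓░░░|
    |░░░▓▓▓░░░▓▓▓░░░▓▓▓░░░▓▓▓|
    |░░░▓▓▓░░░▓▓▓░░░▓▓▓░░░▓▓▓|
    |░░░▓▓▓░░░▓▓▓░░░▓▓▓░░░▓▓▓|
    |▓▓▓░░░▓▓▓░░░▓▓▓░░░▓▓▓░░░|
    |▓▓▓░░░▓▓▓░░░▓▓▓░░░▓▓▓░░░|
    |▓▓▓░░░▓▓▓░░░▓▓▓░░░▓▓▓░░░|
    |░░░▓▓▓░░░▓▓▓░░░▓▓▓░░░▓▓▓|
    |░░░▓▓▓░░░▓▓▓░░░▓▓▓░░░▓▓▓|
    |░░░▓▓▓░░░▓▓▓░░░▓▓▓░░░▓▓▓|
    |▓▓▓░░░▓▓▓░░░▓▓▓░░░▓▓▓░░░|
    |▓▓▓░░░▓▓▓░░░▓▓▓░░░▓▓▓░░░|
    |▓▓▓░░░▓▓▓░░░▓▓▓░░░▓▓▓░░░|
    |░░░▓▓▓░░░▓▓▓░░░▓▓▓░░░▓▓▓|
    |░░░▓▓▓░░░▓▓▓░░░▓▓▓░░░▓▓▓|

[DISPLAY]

r sessi░┃                                          
es data░┃                                          
━━━━━━━━━┓                                         
         ┃                                         
─────────┨                                         
▓▓▓      ┃                                         
▓▓▓      ┃                                         
▓▓▓      ┃                                         
░░░      ┃                                         
░░░      ┃                                         
░░░      ┃                                         
▓▓▓      ┃                                         
▓▓▓      ┃                                         
▓▓▓      ┃                                         
░░░      ┃                                         
░░░      ┃                                         
━━━━━━━━━┛                                         
                                                   
                                                   
                                                   
                                                   
                                                   
                                                   


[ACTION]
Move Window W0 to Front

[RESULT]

r sessi░┃                                          
es data░┃                                          
data st░┃┓                                         
       ░┃┃                                         
es queu░┃┨                                         
queue i░┃┃                                         
cached ░┃┃                                         
 user s░┃┃                                         
ins dat░┃┃                                         
 databa░┃┃                                         
 data s▼┃┃                                         
━━━━━━━━┛┃                                         
▓▓▓      ┃                                         
▓▓▓      ┃                                         
░░░      ┃                                         
░░░      ┃                                         
━━━━━━━━━┛                                         
                                                   
                                                   
                                                   
                                                   
                                                   
                                                   


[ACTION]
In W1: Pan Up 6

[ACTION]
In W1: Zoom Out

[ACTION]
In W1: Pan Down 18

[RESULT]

r sessi░┃                                          
es data░┃                                          
data st░┃┓                                         
       ░┃┃                                         
es queu░┃┨                                         
queue i░┃┃                                         
cached ░┃┃                                         
 user s░┃┃                                         
ins dat░┃┃                                         
 databa░┃┃                                         
 data s▼┃┃                                         
━━━━━━━━┛┃                                         
         ┃                                         
         ┃                                         
         ┃                                         
         ┃                                         
━━━━━━━━━┛                                         
                                                   
                                                   
                                                   
                                                   
                                                   
                                                   


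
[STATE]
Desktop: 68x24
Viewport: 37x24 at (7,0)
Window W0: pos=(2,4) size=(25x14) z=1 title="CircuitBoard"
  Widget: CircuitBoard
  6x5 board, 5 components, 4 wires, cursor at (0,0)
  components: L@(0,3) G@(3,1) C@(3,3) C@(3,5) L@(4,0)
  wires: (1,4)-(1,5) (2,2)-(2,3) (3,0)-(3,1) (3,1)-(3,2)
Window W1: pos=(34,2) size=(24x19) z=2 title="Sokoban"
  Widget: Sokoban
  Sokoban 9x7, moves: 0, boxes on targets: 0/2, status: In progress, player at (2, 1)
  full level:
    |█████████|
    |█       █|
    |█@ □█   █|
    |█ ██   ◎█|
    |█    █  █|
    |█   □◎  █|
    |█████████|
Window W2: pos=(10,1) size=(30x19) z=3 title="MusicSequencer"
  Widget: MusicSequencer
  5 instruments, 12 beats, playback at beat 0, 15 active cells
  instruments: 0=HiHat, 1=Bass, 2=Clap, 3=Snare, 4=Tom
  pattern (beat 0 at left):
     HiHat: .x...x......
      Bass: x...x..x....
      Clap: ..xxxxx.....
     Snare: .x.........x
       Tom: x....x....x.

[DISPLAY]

                                     
   ┏━━━━━━━━━━━━━━━━━━━━━━━━━━━━┓    
   ┃ MusicSequencer             ┃━━━━
   ┠────────────────────────────┨ban 
━━━┃      ▼12345678901          ┃────
cui┃ HiHat·█···█······          ┃████
───┃  Bass█···█··█····          ┃   █
 1 ┃  Clap··█████·····          ┃   █
.] ┃ Snare·█·········█          ┃  ◎█
   ┃   Tom█····█····█·          ┃█  █
   ┃                            ┃◎  █
   ┃                            ┃████
   ┃                            ┃: 0 
   ┃                            ┃    
· ─┃                            ┃    
   ┃                            ┃    
L  ┃                            ┃    
━━━┃                            ┃    
   ┃                            ┃    
   ┗━━━━━━━━━━━━━━━━━━━━━━━━━━━━┛    
                           ┗━━━━━━━━━
                                     
                                     
                                     


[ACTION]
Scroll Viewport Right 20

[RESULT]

                                     
━━━━━━━━━━━━┓                        
            ┃━━━━━━━━━━━━━━━━━┓      
────────────┨ban              ┃      
01          ┃─────────────────┨      
··          ┃████             ┃      
··          ┃   █             ┃      
··          ┃   █             ┃      
·█          ┃  ◎█             ┃      
█·          ┃█  █             ┃      
            ┃◎  █             ┃      
            ┃████             ┃      
            ┃: 0  0/2         ┃      
            ┃                 ┃      
            ┃                 ┃      
            ┃                 ┃      
            ┃                 ┃      
            ┃                 ┃      
            ┃                 ┃      
━━━━━━━━━━━━┛                 ┃      
       ┗━━━━━━━━━━━━━━━━━━━━━━┛      
                                     
                                     
                                     


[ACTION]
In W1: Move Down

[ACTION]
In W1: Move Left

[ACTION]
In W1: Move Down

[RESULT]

                                     
━━━━━━━━━━━━┓                        
            ┃━━━━━━━━━━━━━━━━━┓      
────────────┨ban              ┃      
01          ┃─────────────────┨      
··          ┃████             ┃      
··          ┃   █             ┃      
··          ┃   █             ┃      
·█          ┃  ◎█             ┃      
█·          ┃█  █             ┃      
            ┃◎  █             ┃      
            ┃████             ┃      
            ┃: 2  0/2         ┃      
            ┃                 ┃      
            ┃                 ┃      
            ┃                 ┃      
            ┃                 ┃      
            ┃                 ┃      
            ┃                 ┃      
━━━━━━━━━━━━┛                 ┃      
       ┗━━━━━━━━━━━━━━━━━━━━━━┛      
                                     
                                     
                                     


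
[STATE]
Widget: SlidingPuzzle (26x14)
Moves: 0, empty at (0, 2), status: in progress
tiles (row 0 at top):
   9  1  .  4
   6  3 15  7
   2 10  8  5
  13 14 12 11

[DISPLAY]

┌────┬────┬────┬────┐     
│  9 │  1 │    │  4 │     
├────┼────┼────┼────┤     
│  6 │  3 │ 15 │  7 │     
├────┼────┼────┼────┤     
│  2 │ 10 │  8 │  5 │     
├────┼────┼────┼────┤     
│ 13 │ 14 │ 12 │ 11 │     
└────┴────┴────┴────┘     
Moves: 0                  
                          
                          
                          
                          


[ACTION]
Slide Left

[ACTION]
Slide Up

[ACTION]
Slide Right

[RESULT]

┌────┬────┬────┬────┐     
│  9 │  1 │  4 │  7 │     
├────┼────┼────┼────┤     
│  6 │  3 │    │ 15 │     
├────┼────┼────┼────┤     
│  2 │ 10 │  8 │  5 │     
├────┼────┼────┼────┤     
│ 13 │ 14 │ 12 │ 11 │     
└────┴────┴────┴────┘     
Moves: 3                  
                          
                          
                          
                          


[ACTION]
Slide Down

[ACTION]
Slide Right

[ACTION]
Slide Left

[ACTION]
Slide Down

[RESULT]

┌────┬────┬────┬────┐     
│  9 │  1 │    │  7 │     
├────┼────┼────┼────┤     
│  6 │  3 │  4 │ 15 │     
├────┼────┼────┼────┤     
│  2 │ 10 │  8 │  5 │     
├────┼────┼────┼────┤     
│ 13 │ 14 │ 12 │ 11 │     
└────┴────┴────┴────┘     
Moves: 6                  
                          
                          
                          
                          


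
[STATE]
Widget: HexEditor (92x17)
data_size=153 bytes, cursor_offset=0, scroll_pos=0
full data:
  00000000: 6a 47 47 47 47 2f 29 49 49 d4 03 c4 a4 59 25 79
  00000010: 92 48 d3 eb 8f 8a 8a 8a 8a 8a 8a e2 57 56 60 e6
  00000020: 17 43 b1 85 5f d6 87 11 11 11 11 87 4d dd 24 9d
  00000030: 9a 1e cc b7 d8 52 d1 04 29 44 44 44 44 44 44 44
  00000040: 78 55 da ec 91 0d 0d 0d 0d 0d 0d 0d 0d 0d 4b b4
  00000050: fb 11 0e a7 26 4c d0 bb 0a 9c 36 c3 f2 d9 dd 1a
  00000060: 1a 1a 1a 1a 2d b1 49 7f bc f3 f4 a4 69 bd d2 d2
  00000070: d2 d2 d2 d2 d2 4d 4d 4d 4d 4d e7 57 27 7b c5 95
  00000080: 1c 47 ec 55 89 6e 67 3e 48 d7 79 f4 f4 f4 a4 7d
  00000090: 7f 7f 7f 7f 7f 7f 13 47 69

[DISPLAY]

00000000  6A 47 47 47 47 2f 29 49  49 d4 03 c4 a4 59 25 79  |jGGGG/)II....Y%y|              
00000010  92 48 d3 eb 8f 8a 8a 8a  8a 8a 8a e2 57 56 60 e6  |.H..........WV`.|              
00000020  17 43 b1 85 5f d6 87 11  11 11 11 87 4d dd 24 9d  |.C.._.......M.$.|              
00000030  9a 1e cc b7 d8 52 d1 04  29 44 44 44 44 44 44 44  |.....R..)DDDDDDD|              
00000040  78 55 da ec 91 0d 0d 0d  0d 0d 0d 0d 0d 0d 4b b4  |xU............K.|              
00000050  fb 11 0e a7 26 4c d0 bb  0a 9c 36 c3 f2 d9 dd 1a  |....&L....6.....|              
00000060  1a 1a 1a 1a 2d b1 49 7f  bc f3 f4 a4 69 bd d2 d2  |....-.I.....i...|              
00000070  d2 d2 d2 d2 d2 4d 4d 4d  4d 4d e7 57 27 7b c5 95  |.....MMMMM.W'{..|              
00000080  1c 47 ec 55 89 6e 67 3e  48 d7 79 f4 f4 f4 a4 7d  |.G.U.ng>H.y....}|              
00000090  7f 7f 7f 7f 7f 7f 13 47  69                       |.......Gi       |              
                                                                                            
                                                                                            
                                                                                            
                                                                                            
                                                                                            
                                                                                            
                                                                                            


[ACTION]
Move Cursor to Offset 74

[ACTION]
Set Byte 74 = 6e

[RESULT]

00000000  6a 47 47 47 47 2f 29 49  49 d4 03 c4 a4 59 25 79  |jGGGG/)II....Y%y|              
00000010  92 48 d3 eb 8f 8a 8a 8a  8a 8a 8a e2 57 56 60 e6  |.H..........WV`.|              
00000020  17 43 b1 85 5f d6 87 11  11 11 11 87 4d dd 24 9d  |.C.._.......M.$.|              
00000030  9a 1e cc b7 d8 52 d1 04  29 44 44 44 44 44 44 44  |.....R..)DDDDDDD|              
00000040  78 55 da ec 91 0d 0d 0d  0d 0d 6E 0d 0d 0d 4b b4  |xU........n...K.|              
00000050  fb 11 0e a7 26 4c d0 bb  0a 9c 36 c3 f2 d9 dd 1a  |....&L....6.....|              
00000060  1a 1a 1a 1a 2d b1 49 7f  bc f3 f4 a4 69 bd d2 d2  |....-.I.....i...|              
00000070  d2 d2 d2 d2 d2 4d 4d 4d  4d 4d e7 57 27 7b c5 95  |.....MMMMM.W'{..|              
00000080  1c 47 ec 55 89 6e 67 3e  48 d7 79 f4 f4 f4 a4 7d  |.G.U.ng>H.y....}|              
00000090  7f 7f 7f 7f 7f 7f 13 47  69                       |.......Gi       |              
                                                                                            
                                                                                            
                                                                                            
                                                                                            
                                                                                            
                                                                                            
                                                                                            


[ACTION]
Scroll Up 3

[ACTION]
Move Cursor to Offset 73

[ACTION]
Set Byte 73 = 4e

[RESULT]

00000000  6a 47 47 47 47 2f 29 49  49 d4 03 c4 a4 59 25 79  |jGGGG/)II....Y%y|              
00000010  92 48 d3 eb 8f 8a 8a 8a  8a 8a 8a e2 57 56 60 e6  |.H..........WV`.|              
00000020  17 43 b1 85 5f d6 87 11  11 11 11 87 4d dd 24 9d  |.C.._.......M.$.|              
00000030  9a 1e cc b7 d8 52 d1 04  29 44 44 44 44 44 44 44  |.....R..)DDDDDDD|              
00000040  78 55 da ec 91 0d 0d 0d  0d 4E 6e 0d 0d 0d 4b b4  |xU.......Nn...K.|              
00000050  fb 11 0e a7 26 4c d0 bb  0a 9c 36 c3 f2 d9 dd 1a  |....&L....6.....|              
00000060  1a 1a 1a 1a 2d b1 49 7f  bc f3 f4 a4 69 bd d2 d2  |....-.I.....i...|              
00000070  d2 d2 d2 d2 d2 4d 4d 4d  4d 4d e7 57 27 7b c5 95  |.....MMMMM.W'{..|              
00000080  1c 47 ec 55 89 6e 67 3e  48 d7 79 f4 f4 f4 a4 7d  |.G.U.ng>H.y....}|              
00000090  7f 7f 7f 7f 7f 7f 13 47  69                       |.......Gi       |              
                                                                                            
                                                                                            
                                                                                            
                                                                                            
                                                                                            
                                                                                            
                                                                                            
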